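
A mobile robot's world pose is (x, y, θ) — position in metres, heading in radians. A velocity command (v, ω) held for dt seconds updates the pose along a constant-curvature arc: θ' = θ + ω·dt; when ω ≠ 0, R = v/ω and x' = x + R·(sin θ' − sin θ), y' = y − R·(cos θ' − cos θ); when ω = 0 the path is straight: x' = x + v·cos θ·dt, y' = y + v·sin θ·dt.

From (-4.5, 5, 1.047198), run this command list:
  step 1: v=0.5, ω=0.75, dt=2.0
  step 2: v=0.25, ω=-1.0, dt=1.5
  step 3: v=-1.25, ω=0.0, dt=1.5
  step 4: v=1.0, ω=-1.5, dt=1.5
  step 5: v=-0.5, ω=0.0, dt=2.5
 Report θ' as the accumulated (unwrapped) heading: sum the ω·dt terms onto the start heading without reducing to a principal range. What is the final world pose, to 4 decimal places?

(-4.9683, 5.6668, -1.2028)

step 1: θ'=2.5472 (R=0.6667) → pose (-4.7040, 5.8857, 2.5472)
step 2: θ'=1.0472 (R=-0.2500) → pose (-4.7805, 6.2178, 1.0472)
step 3: θ'=1.0472 (straight) → pose (-5.7180, 4.5940, 1.0472)
step 4: θ'=-1.2028 (R=-0.6667) → pose (-4.5186, 4.5005, -1.2028)
step 5: θ'=-1.2028 (straight) → pose (-4.9683, 5.6668, -1.2028)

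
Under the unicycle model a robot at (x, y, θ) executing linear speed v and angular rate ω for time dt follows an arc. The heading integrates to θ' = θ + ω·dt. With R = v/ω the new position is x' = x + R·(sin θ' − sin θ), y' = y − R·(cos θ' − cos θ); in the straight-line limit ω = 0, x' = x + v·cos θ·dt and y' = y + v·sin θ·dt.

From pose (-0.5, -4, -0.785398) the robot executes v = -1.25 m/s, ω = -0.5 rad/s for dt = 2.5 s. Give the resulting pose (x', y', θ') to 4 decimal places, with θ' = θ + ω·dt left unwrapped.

(-0.9672, -1.1121, -2.0354)

θ' = -0.7854 + -0.5·2.5 = -2.0354
R = v/ω = -1.25/-0.5 = 2.5000
x' = -0.5 + 2.5000·(sin -2.0354 − sin -0.7854) = -0.9672
y' = -4 − 2.5000·(cos -2.0354 − cos -0.7854) = -1.1121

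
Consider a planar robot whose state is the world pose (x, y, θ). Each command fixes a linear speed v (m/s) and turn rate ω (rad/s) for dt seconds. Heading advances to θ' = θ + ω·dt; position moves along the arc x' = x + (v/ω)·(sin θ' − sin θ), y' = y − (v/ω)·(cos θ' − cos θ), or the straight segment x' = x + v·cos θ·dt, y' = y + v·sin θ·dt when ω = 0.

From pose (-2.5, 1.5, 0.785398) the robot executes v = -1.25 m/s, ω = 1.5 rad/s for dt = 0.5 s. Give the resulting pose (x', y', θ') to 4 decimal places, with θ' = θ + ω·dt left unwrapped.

θ' = 0.7854 + 1.5·0.5 = 1.5354
R = v/ω = -1.25/1.5 = -0.8333
x' = -2.5 + -0.8333·(sin 1.5354 − sin 0.7854) = -2.7436
y' = 1.5 − -0.8333·(cos 1.5354 − cos 0.7854) = 0.9402

(-2.7436, 0.9402, 1.5354)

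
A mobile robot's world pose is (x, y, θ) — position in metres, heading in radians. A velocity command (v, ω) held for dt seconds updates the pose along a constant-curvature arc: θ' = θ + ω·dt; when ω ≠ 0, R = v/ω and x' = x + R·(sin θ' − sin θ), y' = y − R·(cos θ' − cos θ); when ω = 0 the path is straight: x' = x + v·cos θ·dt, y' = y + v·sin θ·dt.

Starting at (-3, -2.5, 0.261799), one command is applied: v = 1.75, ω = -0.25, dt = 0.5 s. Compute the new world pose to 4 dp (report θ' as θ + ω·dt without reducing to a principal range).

(-2.1429, -2.3269, 0.1368)

θ' = 0.2618 + -0.25·0.5 = 0.1368
R = v/ω = 1.75/-0.25 = -7.0000
x' = -3 + -7.0000·(sin 0.1368 − sin 0.2618) = -2.1429
y' = -2.5 − -7.0000·(cos 0.1368 − cos 0.2618) = -2.3269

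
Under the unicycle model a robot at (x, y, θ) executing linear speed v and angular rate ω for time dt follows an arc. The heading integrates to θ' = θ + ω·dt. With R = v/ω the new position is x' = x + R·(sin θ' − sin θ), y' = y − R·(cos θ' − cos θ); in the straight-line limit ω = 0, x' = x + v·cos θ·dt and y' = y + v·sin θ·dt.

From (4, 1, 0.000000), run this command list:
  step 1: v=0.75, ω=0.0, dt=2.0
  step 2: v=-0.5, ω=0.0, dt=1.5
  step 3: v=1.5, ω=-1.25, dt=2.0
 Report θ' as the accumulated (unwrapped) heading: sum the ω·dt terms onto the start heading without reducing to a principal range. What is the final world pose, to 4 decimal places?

(5.4682, -1.1614, -2.5000)

step 1: θ'=0.0000 (straight) → pose (5.5000, 1.0000, 0.0000)
step 2: θ'=0.0000 (straight) → pose (4.7500, 1.0000, 0.0000)
step 3: θ'=-2.5000 (R=-1.2000) → pose (5.4682, -1.1614, -2.5000)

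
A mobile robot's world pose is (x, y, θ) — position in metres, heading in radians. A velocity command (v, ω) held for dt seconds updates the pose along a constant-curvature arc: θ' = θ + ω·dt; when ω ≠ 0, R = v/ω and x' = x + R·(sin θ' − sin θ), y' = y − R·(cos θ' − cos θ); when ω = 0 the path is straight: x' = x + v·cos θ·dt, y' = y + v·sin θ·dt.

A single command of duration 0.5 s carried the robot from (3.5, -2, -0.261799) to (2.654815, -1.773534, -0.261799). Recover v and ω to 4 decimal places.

v = -1.7500, ω = 0.0000

Δθ = -0.261799 − -0.261799 = 0.000000
ω = Δθ/dt = 0.000000/0.5 = 0.0000
ω = 0 → v = (Δx·cos θ + Δy·sin θ)/dt = -1.7500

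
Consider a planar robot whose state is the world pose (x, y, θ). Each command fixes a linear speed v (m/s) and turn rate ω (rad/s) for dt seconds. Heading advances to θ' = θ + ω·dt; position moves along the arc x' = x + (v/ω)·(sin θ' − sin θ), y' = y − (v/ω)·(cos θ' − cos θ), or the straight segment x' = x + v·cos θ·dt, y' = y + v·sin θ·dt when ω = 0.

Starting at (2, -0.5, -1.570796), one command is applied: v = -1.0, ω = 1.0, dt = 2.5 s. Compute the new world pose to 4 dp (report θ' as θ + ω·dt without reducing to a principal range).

(0.1989, 0.0985, 0.9292)

θ' = -1.5708 + 1.0·2.5 = 0.9292
R = v/ω = -1.0/1.0 = -1.0000
x' = 2 + -1.0000·(sin 0.9292 − sin -1.5708) = 0.1989
y' = -0.5 − -1.0000·(cos 0.9292 − cos -1.5708) = 0.0985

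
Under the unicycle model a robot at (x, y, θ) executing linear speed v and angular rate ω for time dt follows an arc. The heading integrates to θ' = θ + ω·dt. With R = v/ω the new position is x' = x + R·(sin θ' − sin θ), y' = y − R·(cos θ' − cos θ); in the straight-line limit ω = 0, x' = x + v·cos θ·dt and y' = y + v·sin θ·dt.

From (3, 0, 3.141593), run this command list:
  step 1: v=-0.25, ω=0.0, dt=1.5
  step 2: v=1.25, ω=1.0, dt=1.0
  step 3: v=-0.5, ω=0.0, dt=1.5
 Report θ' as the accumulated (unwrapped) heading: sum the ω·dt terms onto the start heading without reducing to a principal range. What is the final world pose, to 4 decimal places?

step 1: θ'=3.1416 (straight) → pose (3.3750, 0.0000, 3.1416)
step 2: θ'=4.1416 (R=1.2500) → pose (2.3232, -0.5746, 4.1416)
step 3: θ'=4.1416 (straight) → pose (2.7284, 0.0565, 4.1416)

(2.7284, 0.0565, 4.1416)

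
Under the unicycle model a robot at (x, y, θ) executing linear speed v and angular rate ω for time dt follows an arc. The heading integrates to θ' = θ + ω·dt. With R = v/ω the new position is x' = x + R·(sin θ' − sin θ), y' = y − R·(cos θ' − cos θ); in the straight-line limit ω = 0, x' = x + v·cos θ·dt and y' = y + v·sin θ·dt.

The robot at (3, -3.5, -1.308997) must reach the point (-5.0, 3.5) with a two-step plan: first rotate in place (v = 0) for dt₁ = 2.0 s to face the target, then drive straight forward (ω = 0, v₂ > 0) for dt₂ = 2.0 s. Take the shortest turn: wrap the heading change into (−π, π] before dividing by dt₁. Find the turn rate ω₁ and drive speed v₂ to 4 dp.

ω₁ = -1.2757, v₂ = 5.3151

heading to target = atan2(3.5−-3.5, -5−3) = 2.4228
Δθ = wrap(2.4228 − -1.3090) = -2.5514; ω₁ = Δθ/dt₁ = -1.2757
distance = √((-5−3)² + (3.5−-3.5)²) = 10.6301; v₂ = distance/dt₂ = 5.3151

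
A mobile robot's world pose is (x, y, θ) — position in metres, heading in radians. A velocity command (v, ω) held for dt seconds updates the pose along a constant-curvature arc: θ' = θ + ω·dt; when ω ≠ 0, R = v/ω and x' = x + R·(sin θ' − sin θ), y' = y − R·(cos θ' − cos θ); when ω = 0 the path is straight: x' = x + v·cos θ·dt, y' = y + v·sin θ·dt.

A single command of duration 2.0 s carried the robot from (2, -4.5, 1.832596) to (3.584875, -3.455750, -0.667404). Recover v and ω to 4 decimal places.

Δθ = -0.667404 − 1.832596 = -2.500000
ω = Δθ/dt = -2.500000/2.0 = -1.2500
R = Δx/(sin θ' − sin θ) = -1.0000
v = R·ω = -1.0000·-1.2500 = 1.2500

v = 1.2500, ω = -1.2500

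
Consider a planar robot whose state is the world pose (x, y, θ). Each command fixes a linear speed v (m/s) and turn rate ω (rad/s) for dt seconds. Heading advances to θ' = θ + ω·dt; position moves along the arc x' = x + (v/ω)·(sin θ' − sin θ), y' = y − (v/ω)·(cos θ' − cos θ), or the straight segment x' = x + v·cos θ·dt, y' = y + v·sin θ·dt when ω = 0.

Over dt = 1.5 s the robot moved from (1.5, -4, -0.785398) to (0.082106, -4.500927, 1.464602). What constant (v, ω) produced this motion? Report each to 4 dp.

Δθ = 1.464602 − -0.785398 = 2.250000
ω = Δθ/dt = 2.250000/1.5 = 1.5000
R = Δx/(sin θ' − sin θ) = -0.8333
v = R·ω = -0.8333·1.5000 = -1.2500

v = -1.2500, ω = 1.5000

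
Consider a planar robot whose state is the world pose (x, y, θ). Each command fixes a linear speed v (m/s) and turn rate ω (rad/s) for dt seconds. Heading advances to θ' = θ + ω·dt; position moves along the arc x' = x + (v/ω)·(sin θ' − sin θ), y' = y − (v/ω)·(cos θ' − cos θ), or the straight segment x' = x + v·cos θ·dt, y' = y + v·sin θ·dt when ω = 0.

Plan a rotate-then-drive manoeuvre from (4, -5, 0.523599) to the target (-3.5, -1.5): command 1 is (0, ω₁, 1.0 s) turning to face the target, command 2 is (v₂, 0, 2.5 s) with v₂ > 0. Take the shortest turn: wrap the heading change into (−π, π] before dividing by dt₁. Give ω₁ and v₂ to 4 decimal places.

heading to target = atan2(-1.5−-5, -3.5−4) = 2.7050
Δθ = wrap(2.7050 − 0.5236) = 2.1814; ω₁ = Δθ/dt₁ = 2.1814
distance = √((-3.5−4)² + (-1.5−-5)²) = 8.2765; v₂ = distance/dt₂ = 3.3106

ω₁ = 2.1814, v₂ = 3.3106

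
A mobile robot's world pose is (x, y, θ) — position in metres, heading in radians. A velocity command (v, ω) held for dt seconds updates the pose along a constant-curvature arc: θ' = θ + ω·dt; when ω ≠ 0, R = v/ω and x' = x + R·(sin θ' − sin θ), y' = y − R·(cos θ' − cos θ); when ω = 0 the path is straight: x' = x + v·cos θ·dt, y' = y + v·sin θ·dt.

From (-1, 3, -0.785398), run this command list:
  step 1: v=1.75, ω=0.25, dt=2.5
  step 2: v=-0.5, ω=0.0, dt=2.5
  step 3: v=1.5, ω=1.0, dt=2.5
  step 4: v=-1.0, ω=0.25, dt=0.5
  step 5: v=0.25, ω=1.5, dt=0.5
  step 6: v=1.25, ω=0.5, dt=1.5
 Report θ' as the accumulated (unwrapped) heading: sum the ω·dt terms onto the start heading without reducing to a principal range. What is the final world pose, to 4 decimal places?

(1.5175, 2.6692, 3.9646)

step 1: θ'=-0.1604 (R=7.0000) → pose (2.8318, 1.0396, -0.1604)
step 2: θ'=-0.1604 (straight) → pose (1.5978, 1.2392, -0.1604)
step 3: θ'=2.3396 (R=1.5000) → pose (2.9155, 3.7629, 2.3396)
step 4: θ'=2.4646 (R=-4.0000) → pose (3.2847, 3.4262, 2.4646)
step 5: θ'=3.2146 (R=0.1667) → pose (3.1681, 3.4625, 3.2146)
step 6: θ'=3.9646 (R=2.5000) → pose (1.5175, 2.6692, 3.9646)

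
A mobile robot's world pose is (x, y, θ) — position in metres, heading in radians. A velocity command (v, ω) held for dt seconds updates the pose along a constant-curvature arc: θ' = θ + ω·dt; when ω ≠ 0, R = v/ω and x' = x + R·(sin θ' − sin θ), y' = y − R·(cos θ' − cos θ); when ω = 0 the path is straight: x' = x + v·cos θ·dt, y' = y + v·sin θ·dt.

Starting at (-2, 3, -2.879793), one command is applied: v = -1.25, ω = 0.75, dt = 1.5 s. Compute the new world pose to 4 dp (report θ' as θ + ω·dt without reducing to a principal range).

θ' = -2.8798 + 0.75·1.5 = -1.7548
R = v/ω = -1.25/0.75 = -1.6667
x' = -2 + -1.6667·(sin -1.7548 − sin -2.8798) = -0.7928
y' = 3 − -1.6667·(cos -1.7548 − cos -2.8798) = 4.3049

(-0.7928, 4.3049, -1.7548)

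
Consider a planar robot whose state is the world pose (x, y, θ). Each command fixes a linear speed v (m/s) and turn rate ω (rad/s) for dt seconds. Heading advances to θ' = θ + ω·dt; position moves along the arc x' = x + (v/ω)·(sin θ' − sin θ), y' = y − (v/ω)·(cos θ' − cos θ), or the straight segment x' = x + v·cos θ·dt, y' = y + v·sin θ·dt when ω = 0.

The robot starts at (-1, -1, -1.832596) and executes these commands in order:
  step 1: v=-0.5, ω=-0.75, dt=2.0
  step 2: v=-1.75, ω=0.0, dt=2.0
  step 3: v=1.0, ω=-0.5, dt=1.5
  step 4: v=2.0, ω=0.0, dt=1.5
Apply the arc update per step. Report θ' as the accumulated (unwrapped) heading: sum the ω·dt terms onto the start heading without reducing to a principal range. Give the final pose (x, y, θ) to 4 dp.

(0.2033, 2.0277, -4.0826)

step 1: θ'=-3.3326 (R=0.6667) → pose (-0.2295, -0.5180, -3.3326)
step 2: θ'=-3.3326 (straight) → pose (3.2069, -1.1825, -3.3326)
step 3: θ'=-4.0826 (R=-2.0000) → pose (1.9703, -0.3968, -4.0826)
step 4: θ'=-4.0826 (straight) → pose (0.2033, 2.0277, -4.0826)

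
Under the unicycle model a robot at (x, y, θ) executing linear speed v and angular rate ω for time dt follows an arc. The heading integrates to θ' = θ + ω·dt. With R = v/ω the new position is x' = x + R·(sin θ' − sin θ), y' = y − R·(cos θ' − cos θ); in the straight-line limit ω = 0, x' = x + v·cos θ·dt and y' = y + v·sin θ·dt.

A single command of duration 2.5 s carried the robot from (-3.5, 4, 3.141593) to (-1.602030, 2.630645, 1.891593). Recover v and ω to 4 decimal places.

Δθ = 1.891593 − 3.141593 = -1.250000
ω = Δθ/dt = -1.250000/2.5 = -0.5000
R = Δx/(sin θ' − sin θ) = 2.0000
v = R·ω = 2.0000·-0.5000 = -1.0000

v = -1.0000, ω = -0.5000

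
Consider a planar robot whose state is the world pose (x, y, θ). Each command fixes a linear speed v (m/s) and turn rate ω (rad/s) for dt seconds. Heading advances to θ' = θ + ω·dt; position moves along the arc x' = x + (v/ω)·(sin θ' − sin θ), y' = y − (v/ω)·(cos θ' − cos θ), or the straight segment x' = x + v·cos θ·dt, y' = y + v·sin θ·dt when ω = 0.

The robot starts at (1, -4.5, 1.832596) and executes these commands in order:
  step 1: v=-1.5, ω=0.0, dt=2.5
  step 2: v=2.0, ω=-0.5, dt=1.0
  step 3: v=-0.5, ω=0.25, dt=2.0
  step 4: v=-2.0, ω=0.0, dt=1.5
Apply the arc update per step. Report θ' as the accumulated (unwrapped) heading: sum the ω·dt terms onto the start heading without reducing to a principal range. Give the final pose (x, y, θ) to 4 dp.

(2.7354, -10.0305, 1.8326)

step 1: θ'=1.8326 (straight) → pose (1.9706, -8.1222, 1.8326)
step 2: θ'=1.3326 (R=-4.0000) → pose (1.9472, -6.1431, 1.3326)
step 3: θ'=1.8326 (R=-2.0000) → pose (1.9589, -7.1327, 1.8326)
step 4: θ'=1.8326 (straight) → pose (2.7354, -10.0305, 1.8326)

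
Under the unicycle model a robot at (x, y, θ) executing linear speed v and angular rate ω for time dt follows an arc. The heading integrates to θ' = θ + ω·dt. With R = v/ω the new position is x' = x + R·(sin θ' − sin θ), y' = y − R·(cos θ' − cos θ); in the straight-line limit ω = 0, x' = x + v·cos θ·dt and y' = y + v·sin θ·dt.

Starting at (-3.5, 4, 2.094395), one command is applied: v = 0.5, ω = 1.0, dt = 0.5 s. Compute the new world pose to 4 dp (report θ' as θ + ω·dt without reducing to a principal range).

(-3.6729, 4.1770, 2.5944)

θ' = 2.0944 + 1.0·0.5 = 2.5944
R = v/ω = 0.5/1.0 = 0.5000
x' = -3.5 + 0.5000·(sin 2.5944 − sin 2.0944) = -3.6729
y' = 4 − 0.5000·(cos 2.5944 − cos 2.0944) = 4.1770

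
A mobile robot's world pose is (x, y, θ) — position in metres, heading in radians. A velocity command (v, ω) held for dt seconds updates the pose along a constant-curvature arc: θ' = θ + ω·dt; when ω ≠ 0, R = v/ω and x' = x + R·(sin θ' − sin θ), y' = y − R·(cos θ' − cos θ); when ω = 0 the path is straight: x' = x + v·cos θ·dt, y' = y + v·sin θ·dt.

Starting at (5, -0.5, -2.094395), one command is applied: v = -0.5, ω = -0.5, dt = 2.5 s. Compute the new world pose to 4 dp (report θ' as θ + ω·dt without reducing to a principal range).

(6.0674, -0.0205, -3.3444)

θ' = -2.0944 + -0.5·2.5 = -3.3444
R = v/ω = -0.5/-0.5 = 1.0000
x' = 5 + 1.0000·(sin -3.3444 − sin -2.0944) = 6.0674
y' = -0.5 − 1.0000·(cos -3.3444 − cos -2.0944) = -0.0205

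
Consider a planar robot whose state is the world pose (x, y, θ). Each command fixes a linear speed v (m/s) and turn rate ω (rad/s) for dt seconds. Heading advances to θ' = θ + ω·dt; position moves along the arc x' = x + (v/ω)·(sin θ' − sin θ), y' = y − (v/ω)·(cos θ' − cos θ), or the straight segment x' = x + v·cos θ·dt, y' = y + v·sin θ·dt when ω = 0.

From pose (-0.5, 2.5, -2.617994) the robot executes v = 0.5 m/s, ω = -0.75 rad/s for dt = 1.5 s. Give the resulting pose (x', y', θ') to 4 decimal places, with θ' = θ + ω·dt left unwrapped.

θ' = -2.6180 + -0.75·1.5 = -3.7430
R = v/ω = 0.5/-0.75 = -0.6667
x' = -0.5 + -0.6667·(sin -3.7430 − sin -2.6180) = -1.2105
y' = 2.5 − -0.6667·(cos -3.7430 − cos -2.6180) = 2.5277

(-1.2105, 2.5277, -3.7430)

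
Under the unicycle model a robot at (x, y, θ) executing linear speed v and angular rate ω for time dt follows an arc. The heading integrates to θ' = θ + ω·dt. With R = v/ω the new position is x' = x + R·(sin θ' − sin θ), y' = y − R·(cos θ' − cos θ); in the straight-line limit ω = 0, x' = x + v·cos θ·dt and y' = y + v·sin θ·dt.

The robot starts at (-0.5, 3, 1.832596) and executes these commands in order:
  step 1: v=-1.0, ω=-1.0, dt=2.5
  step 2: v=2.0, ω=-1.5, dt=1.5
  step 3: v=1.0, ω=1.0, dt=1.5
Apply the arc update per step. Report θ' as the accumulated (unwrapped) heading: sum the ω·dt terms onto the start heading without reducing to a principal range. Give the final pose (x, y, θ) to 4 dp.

step 1: θ'=-0.6674 (R=1.0000) → pose (-2.0849, 1.9557, -0.6674)
step 2: θ'=-2.9174 (R=-1.3333) → pose (-2.6137, -0.3915, -2.9174)
step 3: θ'=-1.4174 (R=1.0000) → pose (-3.3797, -1.5192, -1.4174)

(-3.3797, -1.5192, -1.4174)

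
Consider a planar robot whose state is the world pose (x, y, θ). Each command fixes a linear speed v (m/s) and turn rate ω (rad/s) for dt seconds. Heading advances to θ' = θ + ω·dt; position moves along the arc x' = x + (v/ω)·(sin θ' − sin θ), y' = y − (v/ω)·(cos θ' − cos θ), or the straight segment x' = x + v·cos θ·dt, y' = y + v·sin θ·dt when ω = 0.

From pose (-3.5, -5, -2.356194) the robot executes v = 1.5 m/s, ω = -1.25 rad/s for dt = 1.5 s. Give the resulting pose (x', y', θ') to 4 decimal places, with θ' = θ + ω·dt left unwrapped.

(-5.4123, -4.7069, -4.2312)

θ' = -2.3562 + -1.25·1.5 = -4.2312
R = v/ω = 1.5/-1.25 = -1.2000
x' = -3.5 + -1.2000·(sin -4.2312 − sin -2.3562) = -5.4123
y' = -5 − -1.2000·(cos -4.2312 − cos -2.3562) = -4.7069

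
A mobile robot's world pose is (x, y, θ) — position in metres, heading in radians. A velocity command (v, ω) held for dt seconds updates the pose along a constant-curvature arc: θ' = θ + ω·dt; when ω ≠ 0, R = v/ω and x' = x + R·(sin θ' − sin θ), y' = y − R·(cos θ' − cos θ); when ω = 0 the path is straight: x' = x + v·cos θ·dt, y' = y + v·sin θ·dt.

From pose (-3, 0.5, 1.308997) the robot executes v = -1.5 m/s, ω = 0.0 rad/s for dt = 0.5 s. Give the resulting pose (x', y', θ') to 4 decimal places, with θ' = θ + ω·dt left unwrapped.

(-3.1941, -0.2244, 1.3090)

θ' = 1.3090 + 0.0·0.5 = 1.3090
ω = 0 → straight: x' = -3 + -1.5·cos(1.3090)·0.5 = -3.1941
y' = 0.5 + -1.5·sin(1.3090)·0.5 = -0.2244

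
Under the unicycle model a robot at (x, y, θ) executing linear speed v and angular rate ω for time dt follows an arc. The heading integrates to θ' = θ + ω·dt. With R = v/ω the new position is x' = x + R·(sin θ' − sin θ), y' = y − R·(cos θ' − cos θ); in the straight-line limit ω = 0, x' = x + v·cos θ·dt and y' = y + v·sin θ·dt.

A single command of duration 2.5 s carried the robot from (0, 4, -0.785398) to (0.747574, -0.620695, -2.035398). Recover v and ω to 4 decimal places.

v = 2.0000, ω = -0.5000

Δθ = -2.035398 − -0.785398 = -1.250000
ω = Δθ/dt = -1.250000/2.5 = -0.5000
R = −Δy/(cos θ' − cos θ) = -4.0000
v = R·ω = -4.0000·-0.5000 = 2.0000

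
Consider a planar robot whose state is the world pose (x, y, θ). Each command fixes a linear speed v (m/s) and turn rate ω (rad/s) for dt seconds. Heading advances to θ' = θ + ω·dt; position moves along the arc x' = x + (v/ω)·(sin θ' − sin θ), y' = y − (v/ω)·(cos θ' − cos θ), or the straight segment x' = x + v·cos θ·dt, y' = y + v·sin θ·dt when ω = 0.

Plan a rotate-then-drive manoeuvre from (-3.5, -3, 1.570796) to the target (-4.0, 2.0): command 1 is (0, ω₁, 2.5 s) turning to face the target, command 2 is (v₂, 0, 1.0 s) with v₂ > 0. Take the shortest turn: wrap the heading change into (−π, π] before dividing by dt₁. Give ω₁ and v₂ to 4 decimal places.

heading to target = atan2(2−-3, -4−-3.5) = 1.6705
Δθ = wrap(1.6705 − 1.5708) = 0.0997; ω₁ = Δθ/dt₁ = 0.0399
distance = √((-4−-3.5)² + (2−-3)²) = 5.0249; v₂ = distance/dt₂ = 5.0249

ω₁ = 0.0399, v₂ = 5.0249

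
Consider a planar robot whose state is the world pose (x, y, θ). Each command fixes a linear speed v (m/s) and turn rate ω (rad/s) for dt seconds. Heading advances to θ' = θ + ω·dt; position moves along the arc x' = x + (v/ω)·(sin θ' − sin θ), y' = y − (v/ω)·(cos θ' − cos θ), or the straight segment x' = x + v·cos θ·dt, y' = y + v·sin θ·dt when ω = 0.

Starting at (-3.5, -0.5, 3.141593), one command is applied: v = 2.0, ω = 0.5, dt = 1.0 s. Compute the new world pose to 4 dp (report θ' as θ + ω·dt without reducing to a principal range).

(-5.4177, -0.9897, 3.6416)

θ' = 3.1416 + 0.5·1.0 = 3.6416
R = v/ω = 2.0/0.5 = 4.0000
x' = -3.5 + 4.0000·(sin 3.6416 − sin 3.1416) = -5.4177
y' = -0.5 − 4.0000·(cos 3.6416 − cos 3.1416) = -0.9897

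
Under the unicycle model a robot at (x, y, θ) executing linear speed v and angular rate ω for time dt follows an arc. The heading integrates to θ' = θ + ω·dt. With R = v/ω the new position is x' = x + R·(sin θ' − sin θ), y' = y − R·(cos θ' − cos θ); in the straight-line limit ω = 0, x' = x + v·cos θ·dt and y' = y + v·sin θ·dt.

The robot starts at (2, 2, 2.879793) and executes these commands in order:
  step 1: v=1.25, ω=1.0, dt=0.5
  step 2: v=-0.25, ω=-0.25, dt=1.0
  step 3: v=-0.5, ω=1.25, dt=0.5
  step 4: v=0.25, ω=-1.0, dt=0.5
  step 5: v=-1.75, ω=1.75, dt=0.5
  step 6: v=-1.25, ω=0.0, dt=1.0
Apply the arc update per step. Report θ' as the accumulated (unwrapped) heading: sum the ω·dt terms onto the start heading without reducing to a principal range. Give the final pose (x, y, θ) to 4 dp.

(3.1584, 3.5516, 4.1298)

step 1: θ'=3.3798 (R=1.2500) → pose (1.3815, 2.0073, 3.3798)
step 2: θ'=3.1298 (R=1.0000) → pose (1.6293, 2.0355, 3.1298)
step 3: θ'=3.7548 (R=-0.4000) → pose (1.8642, 2.1083, 3.7548)
step 4: θ'=3.2548 (R=-0.2500) → pose (1.7486, 2.0644, 3.2548)
step 5: θ'=4.1298 (R=-1.0000) → pose (2.4706, 2.5078, 4.1298)
step 6: θ'=4.1298 (straight) → pose (3.1584, 3.5516, 4.1298)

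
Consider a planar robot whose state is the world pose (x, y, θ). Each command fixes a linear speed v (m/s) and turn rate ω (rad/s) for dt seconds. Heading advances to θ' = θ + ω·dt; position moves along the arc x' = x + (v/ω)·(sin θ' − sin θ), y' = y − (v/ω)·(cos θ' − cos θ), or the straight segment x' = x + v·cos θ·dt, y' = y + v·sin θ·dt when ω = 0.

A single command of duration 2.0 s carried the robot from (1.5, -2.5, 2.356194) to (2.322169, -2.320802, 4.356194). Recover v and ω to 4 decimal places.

v = -0.5000, ω = 1.0000

Δθ = 4.356194 − 2.356194 = 2.000000
ω = Δθ/dt = 2.000000/2.0 = 1.0000
R = Δx/(sin θ' − sin θ) = -0.5000
v = R·ω = -0.5000·1.0000 = -0.5000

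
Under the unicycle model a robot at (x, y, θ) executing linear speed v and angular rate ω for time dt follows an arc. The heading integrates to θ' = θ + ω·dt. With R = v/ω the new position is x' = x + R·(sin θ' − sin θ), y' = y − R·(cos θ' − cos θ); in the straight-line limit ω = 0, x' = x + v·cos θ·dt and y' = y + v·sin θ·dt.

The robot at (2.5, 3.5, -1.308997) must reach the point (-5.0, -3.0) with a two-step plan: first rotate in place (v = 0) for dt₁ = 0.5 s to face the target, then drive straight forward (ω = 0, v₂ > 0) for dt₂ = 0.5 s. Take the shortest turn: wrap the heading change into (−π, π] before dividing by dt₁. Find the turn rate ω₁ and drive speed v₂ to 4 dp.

ω₁ = -2.2370, v₂ = 19.8494

heading to target = atan2(-3−3.5, -5−2.5) = -2.4275
Δθ = wrap(-2.4275 − -1.3090) = -1.1185; ω₁ = Δθ/dt₁ = -2.2370
distance = √((-5−2.5)² + (-3−3.5)²) = 9.9247; v₂ = distance/dt₂ = 19.8494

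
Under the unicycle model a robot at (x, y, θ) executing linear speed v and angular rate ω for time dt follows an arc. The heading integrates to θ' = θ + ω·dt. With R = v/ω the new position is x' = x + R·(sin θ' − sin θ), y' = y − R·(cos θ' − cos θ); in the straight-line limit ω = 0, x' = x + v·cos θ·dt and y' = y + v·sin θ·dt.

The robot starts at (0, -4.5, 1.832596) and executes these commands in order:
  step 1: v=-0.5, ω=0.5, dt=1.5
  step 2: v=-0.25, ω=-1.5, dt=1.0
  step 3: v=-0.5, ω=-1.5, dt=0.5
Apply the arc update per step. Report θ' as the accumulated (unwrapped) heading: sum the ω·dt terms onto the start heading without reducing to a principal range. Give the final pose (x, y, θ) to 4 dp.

(0.3088, -5.4672, 0.3326)

step 1: θ'=2.5826 (R=-1.0000) → pose (0.4356, -5.0890, 2.5826)
step 2: θ'=1.0826 (R=0.1667) → pose (0.4944, -5.3084, 1.0826)
step 3: θ'=0.3326 (R=0.3333) → pose (0.3088, -5.4672, 0.3326)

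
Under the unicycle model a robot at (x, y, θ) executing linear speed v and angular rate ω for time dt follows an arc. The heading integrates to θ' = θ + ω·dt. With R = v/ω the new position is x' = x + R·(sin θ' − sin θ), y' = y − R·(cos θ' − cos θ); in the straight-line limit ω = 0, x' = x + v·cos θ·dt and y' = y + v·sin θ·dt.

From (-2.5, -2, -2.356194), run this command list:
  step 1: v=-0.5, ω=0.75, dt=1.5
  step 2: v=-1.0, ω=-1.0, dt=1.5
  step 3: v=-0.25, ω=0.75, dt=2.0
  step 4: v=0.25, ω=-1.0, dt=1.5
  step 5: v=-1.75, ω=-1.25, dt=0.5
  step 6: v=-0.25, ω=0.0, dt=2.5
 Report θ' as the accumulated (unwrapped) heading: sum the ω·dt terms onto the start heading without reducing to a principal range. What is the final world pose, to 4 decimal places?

(-0.2862, -0.0012, -3.3562)

step 1: θ'=-1.2312 (R=-0.6667) → pose (-2.3428, -1.3065, -1.2312)
step 2: θ'=-2.7312 (R=1.0000) → pose (-1.7989, -0.0564, -2.7312)
step 3: θ'=-1.2312 (R=-0.3333) → pose (-1.6176, 0.3602, -1.2312)
step 4: θ'=-2.7312 (R=-0.2500) → pose (-1.7536, 0.0477, -2.7312)
step 5: θ'=-3.3562 (R=1.4000) → pose (-0.8969, 0.1319, -3.3562)
step 6: θ'=-3.3562 (straight) → pose (-0.2862, -0.0012, -3.3562)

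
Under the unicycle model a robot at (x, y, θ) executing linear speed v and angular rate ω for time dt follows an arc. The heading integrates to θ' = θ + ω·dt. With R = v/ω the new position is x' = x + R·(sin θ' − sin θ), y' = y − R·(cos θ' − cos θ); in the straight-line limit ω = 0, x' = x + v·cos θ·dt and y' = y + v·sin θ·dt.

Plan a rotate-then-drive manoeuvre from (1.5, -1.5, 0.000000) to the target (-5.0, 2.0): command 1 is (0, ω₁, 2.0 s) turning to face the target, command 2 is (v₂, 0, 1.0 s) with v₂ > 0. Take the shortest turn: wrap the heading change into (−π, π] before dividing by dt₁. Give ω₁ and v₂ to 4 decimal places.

heading to target = atan2(2−-1.5, -5−1.5) = 2.6477
Δθ = wrap(2.6477 − 0.0000) = 2.6477; ω₁ = Δθ/dt₁ = 1.3238
distance = √((-5−1.5)² + (2−-1.5)²) = 7.3824; v₂ = distance/dt₂ = 7.3824

ω₁ = 1.3238, v₂ = 7.3824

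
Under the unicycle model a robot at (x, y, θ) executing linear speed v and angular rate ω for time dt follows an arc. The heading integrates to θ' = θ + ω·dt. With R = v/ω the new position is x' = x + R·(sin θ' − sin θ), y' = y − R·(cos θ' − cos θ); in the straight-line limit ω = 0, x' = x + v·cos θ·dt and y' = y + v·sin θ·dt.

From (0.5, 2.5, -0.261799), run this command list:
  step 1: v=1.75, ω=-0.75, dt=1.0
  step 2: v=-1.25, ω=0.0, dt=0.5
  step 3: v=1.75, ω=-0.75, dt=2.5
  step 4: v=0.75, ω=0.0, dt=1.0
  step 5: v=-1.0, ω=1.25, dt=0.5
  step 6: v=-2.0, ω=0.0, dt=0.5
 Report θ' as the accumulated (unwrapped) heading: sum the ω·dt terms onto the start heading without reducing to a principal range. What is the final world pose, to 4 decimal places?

(0.4791, -0.6361, -2.2618)

step 1: θ'=-1.0118 (R=-2.3333) → pose (1.8743, 1.4836, -1.0118)
step 2: θ'=-1.0118 (straight) → pose (1.5428, 2.0135, -1.0118)
step 3: θ'=-2.8868 (R=-2.3333) → pose (0.1527, -1.4820, -2.8868)
step 4: θ'=-2.8868 (straight) → pose (-0.5731, -1.6710, -2.8868)
step 5: θ'=-2.2618 (R=-0.8000) → pose (-0.1582, -1.4067, -2.2618)
step 6: θ'=-2.2618 (straight) → pose (0.4791, -0.6361, -2.2618)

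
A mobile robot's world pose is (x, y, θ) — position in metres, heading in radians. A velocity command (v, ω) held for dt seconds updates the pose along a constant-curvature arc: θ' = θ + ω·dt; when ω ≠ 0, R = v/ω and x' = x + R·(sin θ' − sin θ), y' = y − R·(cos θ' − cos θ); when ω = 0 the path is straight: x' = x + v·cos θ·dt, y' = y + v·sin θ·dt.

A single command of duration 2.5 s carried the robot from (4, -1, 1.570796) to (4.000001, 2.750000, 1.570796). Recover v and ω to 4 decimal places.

v = 1.5000, ω = 0.0000

Δθ = 1.570796 − 1.570796 = 0.000000
ω = Δθ/dt = 0.000000/2.5 = 0.0000
ω = 0 → v = (Δx·cos θ + Δy·sin θ)/dt = 1.5000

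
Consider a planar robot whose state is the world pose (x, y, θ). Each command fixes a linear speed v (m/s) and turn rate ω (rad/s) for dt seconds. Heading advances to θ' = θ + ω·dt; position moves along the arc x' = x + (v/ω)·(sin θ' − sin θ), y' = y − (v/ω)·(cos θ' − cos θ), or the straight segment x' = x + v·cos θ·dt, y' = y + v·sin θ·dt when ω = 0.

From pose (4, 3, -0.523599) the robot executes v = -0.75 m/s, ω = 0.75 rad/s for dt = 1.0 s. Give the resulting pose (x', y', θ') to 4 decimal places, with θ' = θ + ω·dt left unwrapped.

(3.2755, 3.1085, 0.2264)

θ' = -0.5236 + 0.75·1.0 = 0.2264
R = v/ω = -0.75/0.75 = -1.0000
x' = 4 + -1.0000·(sin 0.2264 − sin -0.5236) = 3.2755
y' = 3 − -1.0000·(cos 0.2264 − cos -0.5236) = 3.1085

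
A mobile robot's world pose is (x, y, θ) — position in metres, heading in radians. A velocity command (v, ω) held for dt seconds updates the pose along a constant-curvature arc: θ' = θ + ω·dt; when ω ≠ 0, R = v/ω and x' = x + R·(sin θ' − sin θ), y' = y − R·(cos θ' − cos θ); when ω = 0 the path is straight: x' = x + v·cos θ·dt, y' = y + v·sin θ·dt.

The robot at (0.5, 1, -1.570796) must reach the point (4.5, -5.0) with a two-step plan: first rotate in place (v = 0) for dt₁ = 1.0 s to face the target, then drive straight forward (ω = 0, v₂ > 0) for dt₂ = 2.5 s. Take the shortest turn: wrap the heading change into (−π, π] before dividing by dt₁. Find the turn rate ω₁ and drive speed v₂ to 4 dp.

ω₁ = 0.5880, v₂ = 2.8844

heading to target = atan2(-5−1, 4.5−0.5) = -0.9828
Δθ = wrap(-0.9828 − -1.5708) = 0.5880; ω₁ = Δθ/dt₁ = 0.5880
distance = √((4.5−0.5)² + (-5−1)²) = 7.2111; v₂ = distance/dt₂ = 2.8844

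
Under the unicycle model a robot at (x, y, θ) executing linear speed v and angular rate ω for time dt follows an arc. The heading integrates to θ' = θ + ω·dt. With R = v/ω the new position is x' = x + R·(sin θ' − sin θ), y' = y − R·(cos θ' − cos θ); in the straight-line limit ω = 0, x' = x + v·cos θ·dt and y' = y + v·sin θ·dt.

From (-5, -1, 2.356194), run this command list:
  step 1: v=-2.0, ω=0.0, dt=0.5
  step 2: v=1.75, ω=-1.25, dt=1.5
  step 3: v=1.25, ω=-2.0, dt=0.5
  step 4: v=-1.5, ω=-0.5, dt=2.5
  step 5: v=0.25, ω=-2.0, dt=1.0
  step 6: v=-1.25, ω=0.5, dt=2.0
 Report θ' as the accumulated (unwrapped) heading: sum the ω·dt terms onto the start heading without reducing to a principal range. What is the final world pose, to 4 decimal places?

step 1: θ'=2.3562 (straight) → pose (-4.2929, -1.7071, 2.3562)
step 2: θ'=0.4812 (R=-1.4000) → pose (-3.9509, 0.5239, 0.4812)
step 3: θ'=-0.5188 (R=-0.6250) → pose (-3.3517, 0.5126, -0.5188)
step 4: θ'=-1.7688 (R=3.0000) → pose (-4.8056, 3.7080, -1.7688)
step 5: θ'=-3.7688 (R=-0.1250) → pose (-5.0015, 3.6314, -3.7688)
step 6: θ'=-2.7688 (R=-2.5000) → pose (-2.6238, 3.3272, -2.7688)

(-2.6238, 3.3272, -2.7688)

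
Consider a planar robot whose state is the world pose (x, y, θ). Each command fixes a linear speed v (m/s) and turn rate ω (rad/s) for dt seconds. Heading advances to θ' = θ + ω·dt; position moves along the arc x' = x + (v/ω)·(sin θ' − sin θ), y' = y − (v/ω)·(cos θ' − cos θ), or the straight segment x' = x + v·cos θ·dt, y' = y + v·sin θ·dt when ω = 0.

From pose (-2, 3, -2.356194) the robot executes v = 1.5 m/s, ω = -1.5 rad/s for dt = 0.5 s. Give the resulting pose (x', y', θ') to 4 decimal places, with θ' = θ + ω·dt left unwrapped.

(-2.6717, 2.7077, -3.1062)

θ' = -2.3562 + -1.5·0.5 = -3.1062
R = v/ω = 1.5/-1.5 = -1.0000
x' = -2 + -1.0000·(sin -3.1062 − sin -2.3562) = -2.6717
y' = 3 − -1.0000·(cos -3.1062 − cos -2.3562) = 2.7077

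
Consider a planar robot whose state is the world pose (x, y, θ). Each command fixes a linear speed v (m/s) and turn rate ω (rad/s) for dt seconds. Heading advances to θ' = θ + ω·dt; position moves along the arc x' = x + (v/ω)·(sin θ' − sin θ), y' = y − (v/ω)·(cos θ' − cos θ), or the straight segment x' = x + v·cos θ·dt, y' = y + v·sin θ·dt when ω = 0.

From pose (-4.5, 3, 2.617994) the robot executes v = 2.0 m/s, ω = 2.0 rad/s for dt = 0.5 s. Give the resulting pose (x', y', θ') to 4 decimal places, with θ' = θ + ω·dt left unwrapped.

θ' = 2.6180 + 2.0·0.5 = 3.6180
R = v/ω = 2.0/2.0 = 1.0000
x' = -4.5 + 1.0000·(sin 3.6180 − sin 2.6180) = -5.4586
y' = 3 − 1.0000·(cos 3.6180 − cos 2.6180) = 3.0226

(-5.4586, 3.0226, 3.6180)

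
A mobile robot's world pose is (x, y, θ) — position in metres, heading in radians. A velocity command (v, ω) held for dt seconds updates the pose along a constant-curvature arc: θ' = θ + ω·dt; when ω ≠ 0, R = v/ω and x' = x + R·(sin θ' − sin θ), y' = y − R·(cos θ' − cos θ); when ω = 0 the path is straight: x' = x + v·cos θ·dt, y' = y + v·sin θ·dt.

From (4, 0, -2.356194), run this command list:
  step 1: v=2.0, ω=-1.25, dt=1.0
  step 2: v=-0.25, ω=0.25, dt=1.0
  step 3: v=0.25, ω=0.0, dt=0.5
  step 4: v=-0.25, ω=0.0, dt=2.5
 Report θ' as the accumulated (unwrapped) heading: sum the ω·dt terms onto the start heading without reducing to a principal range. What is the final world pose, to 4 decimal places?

step 1: θ'=-3.6062 (R=-1.6000) → pose (2.1517, -0.2990, -3.6062)
step 2: θ'=-3.3562 (R=-1.0000) → pose (2.3868, -0.3821, -3.3562)
step 3: θ'=-3.3562 (straight) → pose (2.2647, -0.3555, -3.3562)
step 4: θ'=-3.3562 (straight) → pose (2.8754, -0.4886, -3.3562)

(2.8754, -0.4886, -3.3562)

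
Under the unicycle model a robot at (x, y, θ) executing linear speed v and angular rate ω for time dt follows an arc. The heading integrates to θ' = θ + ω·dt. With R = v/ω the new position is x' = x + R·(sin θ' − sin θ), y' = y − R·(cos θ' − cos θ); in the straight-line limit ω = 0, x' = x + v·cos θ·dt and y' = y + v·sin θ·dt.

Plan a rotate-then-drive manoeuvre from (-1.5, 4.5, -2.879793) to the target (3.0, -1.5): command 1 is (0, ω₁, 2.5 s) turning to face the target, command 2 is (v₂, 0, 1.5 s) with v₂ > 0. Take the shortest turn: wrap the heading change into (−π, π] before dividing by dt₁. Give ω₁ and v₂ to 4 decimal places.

heading to target = atan2(-1.5−4.5, 3−-1.5) = -0.9273
Δθ = wrap(-0.9273 − -2.8798) = 1.9525; ω₁ = Δθ/dt₁ = 0.7810
distance = √((3−-1.5)² + (-1.5−4.5)²) = 7.5000; v₂ = distance/dt₂ = 5.0000

ω₁ = 0.7810, v₂ = 5.0000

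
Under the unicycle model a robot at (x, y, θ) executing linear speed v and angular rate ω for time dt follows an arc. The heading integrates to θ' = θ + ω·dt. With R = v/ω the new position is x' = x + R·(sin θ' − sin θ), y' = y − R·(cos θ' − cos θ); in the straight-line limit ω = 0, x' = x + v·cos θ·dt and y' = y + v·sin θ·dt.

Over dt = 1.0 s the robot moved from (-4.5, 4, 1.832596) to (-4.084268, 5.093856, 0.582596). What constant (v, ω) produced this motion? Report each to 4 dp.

v = 1.2500, ω = -1.2500

Δθ = 0.582596 − 1.832596 = -1.250000
ω = Δθ/dt = -1.250000/1.0 = -1.2500
R = −Δy/(cos θ' − cos θ) = -1.0000
v = R·ω = -1.0000·-1.2500 = 1.2500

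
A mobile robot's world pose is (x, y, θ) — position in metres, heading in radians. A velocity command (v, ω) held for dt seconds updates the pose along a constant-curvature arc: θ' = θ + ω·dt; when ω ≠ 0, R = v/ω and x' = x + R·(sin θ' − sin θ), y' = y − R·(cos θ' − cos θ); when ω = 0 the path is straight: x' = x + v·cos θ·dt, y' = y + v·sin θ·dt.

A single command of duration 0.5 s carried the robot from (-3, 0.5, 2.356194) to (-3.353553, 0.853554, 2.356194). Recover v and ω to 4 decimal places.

Δθ = 2.356194 − 2.356194 = 0.000000
ω = Δθ/dt = 0.000000/0.5 = 0.0000
ω = 0 → v = (Δx·cos θ + Δy·sin θ)/dt = 1.0000

v = 1.0000, ω = 0.0000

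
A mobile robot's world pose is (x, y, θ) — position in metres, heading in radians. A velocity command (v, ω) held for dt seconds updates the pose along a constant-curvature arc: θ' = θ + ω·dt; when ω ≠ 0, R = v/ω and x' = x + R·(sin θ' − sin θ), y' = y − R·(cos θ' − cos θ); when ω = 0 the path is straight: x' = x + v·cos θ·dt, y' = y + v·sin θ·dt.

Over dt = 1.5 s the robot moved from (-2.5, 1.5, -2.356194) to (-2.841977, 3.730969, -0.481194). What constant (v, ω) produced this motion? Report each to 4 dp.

Δθ = -0.481194 − -2.356194 = 1.875000
ω = Δθ/dt = 1.875000/1.5 = 1.2500
R = −Δy/(cos θ' − cos θ) = -1.4000
v = R·ω = -1.4000·1.2500 = -1.7500

v = -1.7500, ω = 1.2500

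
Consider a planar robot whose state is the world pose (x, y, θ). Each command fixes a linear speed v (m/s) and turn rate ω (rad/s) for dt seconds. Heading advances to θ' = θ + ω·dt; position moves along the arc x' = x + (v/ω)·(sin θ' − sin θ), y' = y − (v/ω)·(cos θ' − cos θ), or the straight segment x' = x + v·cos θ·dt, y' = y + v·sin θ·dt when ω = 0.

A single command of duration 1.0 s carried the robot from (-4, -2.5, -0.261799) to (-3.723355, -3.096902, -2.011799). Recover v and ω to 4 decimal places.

Δθ = -2.011799 − -0.261799 = -1.750000
ω = Δθ/dt = -1.750000/1.0 = -1.7500
R = −Δy/(cos θ' − cos θ) = -0.4286
v = R·ω = -0.4286·-1.7500 = 0.7500

v = 0.7500, ω = -1.7500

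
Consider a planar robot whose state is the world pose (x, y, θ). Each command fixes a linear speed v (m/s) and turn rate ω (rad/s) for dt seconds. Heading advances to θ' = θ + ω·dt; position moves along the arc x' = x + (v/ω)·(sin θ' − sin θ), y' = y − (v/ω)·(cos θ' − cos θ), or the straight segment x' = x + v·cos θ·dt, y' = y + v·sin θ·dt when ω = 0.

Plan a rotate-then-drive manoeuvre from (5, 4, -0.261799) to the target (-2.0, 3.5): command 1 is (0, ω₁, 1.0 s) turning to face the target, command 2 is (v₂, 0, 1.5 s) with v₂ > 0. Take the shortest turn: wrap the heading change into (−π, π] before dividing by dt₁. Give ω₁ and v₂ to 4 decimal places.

heading to target = atan2(3.5−4, -2−5) = -3.0703
Δθ = wrap(-3.0703 − -0.2618) = -2.8085; ω₁ = Δθ/dt₁ = -2.8085
distance = √((-2−5)² + (3.5−4)²) = 7.0178; v₂ = distance/dt₂ = 4.6786

ω₁ = -2.8085, v₂ = 4.6786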